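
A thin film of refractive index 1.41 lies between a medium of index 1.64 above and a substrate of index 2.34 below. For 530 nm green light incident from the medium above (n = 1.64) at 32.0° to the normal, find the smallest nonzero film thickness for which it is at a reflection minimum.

239 nm

Ray reflecting at the top interface goes from n = 1.64 toward n = 1.41: no phase shift.
At the lower boundary (n = 1.41 to n = 2.34) the reflected ray undergoes a half-wave phase shift.
The two reflections differ by half a wavelength.
For minimum reflection here: 2 n t cos θ_r = m λ.
Snell's law: 1.64 sin 32.0° = 1.41 sin θ_r → sin θ_r = 0.616, cos θ_r = 0.787.
Minimum nonzero at m = 1: t = λ / (2 n cos θ_r) = 530 / (2 × 1.41 × 0.787) = 239 nm.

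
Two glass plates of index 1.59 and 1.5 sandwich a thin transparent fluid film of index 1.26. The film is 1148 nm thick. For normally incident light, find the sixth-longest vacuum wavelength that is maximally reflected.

526 nm

Top surface (1.59 → 1.26): reflection off a lower-index medium gives no phase shift.
Ray reflecting at the bottom interface goes from n = 1.26 toward n = 1.5: a half-wave phase shift.
Net: one phase inversion between the two reflected rays.
So the condition for constructive reflection is 2 n t = (m + ½) λ.
λ = 2 n t / (m + ½). The sixth-longest wavelength is m = 5: λ = 2 × 1.26 × 1148 / 5.50 = 526 nm.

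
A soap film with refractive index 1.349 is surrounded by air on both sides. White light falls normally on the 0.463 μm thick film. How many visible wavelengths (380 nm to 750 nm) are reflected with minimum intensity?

2

At the upper boundary (n = 1.0 to n = 1.349) the reflected ray undergoes a half-wave phase shift.
Ray reflecting at the bottom interface goes from n = 1.349 toward n = 1.0: no phase shift.
Exactly one π shift → a net half-wave offset.
For minimum reflection here: 2 n t = m λ.
λ = 2 n t / m = 1249 / m nm.
m=1: 1249 nm (IR); m=2: 625 nm (visible); m=3: 416 nm (visible); m=4: 312 nm (UV).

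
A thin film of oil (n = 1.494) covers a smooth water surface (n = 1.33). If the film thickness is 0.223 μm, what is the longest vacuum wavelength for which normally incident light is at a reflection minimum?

666 nm

At the upper boundary (n = 1.0 to n = 1.494) the reflected ray undergoes a half-wave phase shift.
Ray reflecting at the bottom interface goes from n = 1.494 toward n = 1.33: no phase shift.
Net: one phase inversion between the two reflected rays.
With one net inversion, destructive interference in reflection requires 2 n t = m λ.
λ = 2 n t / m. The longest wavelength is m = 1: λ = 2 × 1.494 × 223 / 1.00 = 666 nm.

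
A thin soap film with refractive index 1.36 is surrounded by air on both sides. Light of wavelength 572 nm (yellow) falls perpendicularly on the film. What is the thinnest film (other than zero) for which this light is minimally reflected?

210 nm

Top surface (1.0 → 1.36): reflection off a higher-index medium gives a half-wave phase shift.
At the lower boundary (n = 1.36 to n = 1.0) the reflected ray undergoes no phase shift.
Exactly one π shift → a net half-wave offset.
With one net inversion, destructive interference in reflection requires 2 n t = m λ.
Minimum nonzero at m = 1: t = λ / (2 n) = 572 / (2 × 1.36) = 210 nm.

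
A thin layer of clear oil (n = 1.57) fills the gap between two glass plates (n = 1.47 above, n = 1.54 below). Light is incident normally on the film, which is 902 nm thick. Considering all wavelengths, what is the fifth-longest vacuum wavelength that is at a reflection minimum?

566 nm

Top surface (1.47 → 1.57): reflection off a higher-index medium gives a half-wave phase shift.
Ray reflecting at the bottom interface goes from n = 1.57 toward n = 1.54: no phase shift.
The two reflections differ by half a wavelength.
With one net inversion, destructive interference in reflection requires 2 n t = m λ.
λ = 2 n t / m. The fifth-longest wavelength is m = 5: λ = 2 × 1.57 × 902 / 5.00 = 566 nm.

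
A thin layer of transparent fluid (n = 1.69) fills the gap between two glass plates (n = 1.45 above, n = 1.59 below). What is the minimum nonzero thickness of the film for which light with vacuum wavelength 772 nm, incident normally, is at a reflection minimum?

228 nm

At the upper boundary (n = 1.45 to n = 1.69) the reflected ray undergoes a half-wave phase shift.
At the lower boundary (n = 1.69 to n = 1.59) the reflected ray undergoes no phase shift.
The two reflections differ by half a wavelength.
So the condition for destructive reflection is 2 n t = m λ.
Minimum nonzero at m = 1: t = λ / (2 n) = 772 / (2 × 1.69) = 228 nm.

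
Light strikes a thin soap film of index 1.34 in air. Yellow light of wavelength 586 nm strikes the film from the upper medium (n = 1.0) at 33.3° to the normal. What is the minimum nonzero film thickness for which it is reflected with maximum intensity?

Ray reflecting at the top interface goes from n = 1.0 toward n = 1.34: a half-wave phase shift.
Bottom surface (1.34 → 1.0): reflection off a lower-index medium gives no phase shift.
Exactly one π shift → a net half-wave offset.
With one net inversion, constructive interference in reflection requires 2 n t cos θ_r = (m + ½) λ.
Snell's law: 1.0 sin 33.3° = 1.34 sin θ_r → sin θ_r = 0.410, cos θ_r = 0.912.
Minimum at m = 0: t = λ / (4 n cos θ_r) = 586 / (4 × 1.34 × 0.912) = 120 nm.

120 nm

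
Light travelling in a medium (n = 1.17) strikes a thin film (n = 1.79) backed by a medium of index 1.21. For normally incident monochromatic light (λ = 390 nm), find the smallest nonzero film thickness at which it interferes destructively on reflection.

109 nm

Ray reflecting at the top interface goes from n = 1.17 toward n = 1.79: a half-wave phase shift.
At the lower boundary (n = 1.79 to n = 1.21) the reflected ray undergoes no phase shift.
Net: one phase inversion between the two reflected rays.
With one net inversion, destructive interference in reflection requires 2 n t = m λ.
Minimum nonzero at m = 1: t = λ / (2 n) = 390 / (2 × 1.79) = 109 nm.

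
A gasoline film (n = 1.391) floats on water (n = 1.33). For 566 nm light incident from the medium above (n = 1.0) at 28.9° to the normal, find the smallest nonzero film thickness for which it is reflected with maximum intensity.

At the upper boundary (n = 1.0 to n = 1.391) the reflected ray undergoes a half-wave phase shift.
Bottom surface (1.391 → 1.33): reflection off a lower-index medium gives no phase shift.
Exactly one π shift → a net half-wave offset.
With one net inversion, constructive interference in reflection requires 2 n t cos θ_r = (m + ½) λ.
Snell's law: 1.0 sin 28.9° = 1.391 sin θ_r → sin θ_r = 0.347, cos θ_r = 0.938.
Minimum at m = 0: t = λ / (4 n cos θ_r) = 566 / (4 × 1.391 × 0.938) = 108 nm.

108 nm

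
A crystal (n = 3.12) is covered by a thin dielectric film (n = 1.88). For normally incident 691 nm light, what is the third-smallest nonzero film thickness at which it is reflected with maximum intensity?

551 nm

At the upper boundary (n = 1.0 to n = 1.88) the reflected ray undergoes a half-wave phase shift.
At the lower boundary (n = 1.88 to n = 3.12) the reflected ray undergoes a half-wave phase shift.
The two reflections carry the same phase change, so no net offset.
So the condition for constructive reflection is 2 n t = m λ.
The third-smallest nonzero thickness corresponds to m = 3: t = m λ / (2 n) = 3.00 × 691 / (2 × 1.88) = 551 nm.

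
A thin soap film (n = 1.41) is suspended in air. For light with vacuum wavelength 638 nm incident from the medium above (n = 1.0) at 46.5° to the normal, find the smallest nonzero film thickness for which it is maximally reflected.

132 nm

Top surface (1.0 → 1.41): reflection off a higher-index medium gives a half-wave phase shift.
Ray reflecting at the bottom interface goes from n = 1.41 toward n = 1.0: no phase shift.
Net: one phase inversion between the two reflected rays.
For bright reflection here: 2 n t cos θ_r = (m + ½) λ.
Snell's law: 1.0 sin 46.5° = 1.41 sin θ_r → sin θ_r = 0.514, cos θ_r = 0.858.
Minimum at m = 0: t = λ / (4 n cos θ_r) = 638 / (4 × 1.41 × 0.858) = 132 nm.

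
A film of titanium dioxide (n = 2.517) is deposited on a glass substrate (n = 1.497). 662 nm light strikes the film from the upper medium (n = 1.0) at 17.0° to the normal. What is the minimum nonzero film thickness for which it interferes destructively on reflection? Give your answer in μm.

0.132 μm

Ray reflecting at the top interface goes from n = 1.0 toward n = 2.517: a half-wave phase shift.
At the lower boundary (n = 2.517 to n = 1.497) the reflected ray undergoes no phase shift.
Net: one phase inversion between the two reflected rays.
With one net inversion, destructive interference in reflection requires 2 n t cos θ_r = m λ.
Snell's law: 1.0 sin 17.0° = 2.517 sin θ_r → sin θ_r = 0.116, cos θ_r = 0.993.
Minimum nonzero at m = 1: t = λ / (2 n cos θ_r) = 662 / (2 × 2.517 × 0.993) = 132 nm.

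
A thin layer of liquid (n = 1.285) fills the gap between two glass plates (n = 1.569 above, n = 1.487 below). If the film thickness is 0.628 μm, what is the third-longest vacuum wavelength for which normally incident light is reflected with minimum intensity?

Ray reflecting at the top interface goes from n = 1.569 toward n = 1.285: no phase shift.
At the lower boundary (n = 1.285 to n = 1.487) the reflected ray undergoes a half-wave phase shift.
Net: one phase inversion between the two reflected rays.
With one net inversion, destructive interference in reflection requires 2 n t = m λ.
λ = 2 n t / m. The third-longest wavelength is m = 3: λ = 2 × 1.285 × 628 / 3.00 = 538 nm.

538 nm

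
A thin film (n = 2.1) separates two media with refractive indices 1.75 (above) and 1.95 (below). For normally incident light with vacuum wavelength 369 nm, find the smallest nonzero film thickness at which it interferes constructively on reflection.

Ray reflecting at the top interface goes from n = 1.75 toward n = 2.1: a half-wave phase shift.
Bottom surface (2.1 → 1.95): reflection off a lower-index medium gives no phase shift.
Exactly one π shift → a net half-wave offset.
So the condition for constructive reflection is 2 n t = (m + ½) λ.
Minimum at m = 0: t = λ / (4 n) = 369 / (4 × 2.1) = 43.9 nm.

43.9 nm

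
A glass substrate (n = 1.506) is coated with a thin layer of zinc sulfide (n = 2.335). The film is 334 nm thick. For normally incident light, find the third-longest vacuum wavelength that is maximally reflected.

624 nm

Top surface (1.0 → 2.335): reflection off a higher-index medium gives a half-wave phase shift.
Ray reflecting at the bottom interface goes from n = 2.335 toward n = 1.506: no phase shift.
Exactly one π shift → a net half-wave offset.
With one net inversion, constructive interference in reflection requires 2 n t = (m + ½) λ.
λ = 2 n t / (m + ½). The third-longest wavelength is m = 2: λ = 2 × 2.335 × 334 / 2.50 = 624 nm.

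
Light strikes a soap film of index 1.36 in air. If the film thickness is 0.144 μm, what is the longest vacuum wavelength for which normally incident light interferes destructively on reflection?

Ray reflecting at the top interface goes from n = 1.0 toward n = 1.36: a half-wave phase shift.
Bottom surface (1.36 → 1.0): reflection off a lower-index medium gives no phase shift.
Net: one phase inversion between the two reflected rays.
So the condition for destructive reflection is 2 n t = m λ.
λ = 2 n t / m. The longest wavelength is m = 1: λ = 2 × 1.36 × 144 / 1.00 = 392 nm.

392 nm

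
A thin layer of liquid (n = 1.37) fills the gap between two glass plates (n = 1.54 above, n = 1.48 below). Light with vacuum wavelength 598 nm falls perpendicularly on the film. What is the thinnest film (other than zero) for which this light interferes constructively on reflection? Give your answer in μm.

0.109 μm

Top surface (1.54 → 1.37): reflection off a lower-index medium gives no phase shift.
At the lower boundary (n = 1.37 to n = 1.48) the reflected ray undergoes a half-wave phase shift.
Exactly one π shift → a net half-wave offset.
With one net inversion, constructive interference in reflection requires 2 n t = (m + ½) λ.
Minimum at m = 0: t = λ / (4 n) = 598 / (4 × 1.37) = 109 nm.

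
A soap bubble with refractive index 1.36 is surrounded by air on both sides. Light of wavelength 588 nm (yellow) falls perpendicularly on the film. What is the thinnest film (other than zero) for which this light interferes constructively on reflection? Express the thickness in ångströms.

At the upper boundary (n = 1.0 to n = 1.36) the reflected ray undergoes a half-wave phase shift.
Ray reflecting at the bottom interface goes from n = 1.36 toward n = 1.0: no phase shift.
The two reflections differ by half a wavelength.
For maximum reflection here: 2 n t = (m + ½) λ.
Minimum at m = 0: t = λ / (4 n) = 588 / (4 × 1.36) = 108 nm.

1081 Å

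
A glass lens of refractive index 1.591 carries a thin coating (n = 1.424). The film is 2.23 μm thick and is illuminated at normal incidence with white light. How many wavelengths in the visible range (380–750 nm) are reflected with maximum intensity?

8

At the upper boundary (n = 1.0 to n = 1.424) the reflected ray undergoes a half-wave phase shift.
Bottom surface (1.424 → 1.591): reflection off a higher-index medium gives a half-wave phase shift.
Zero or two π shifts → no net half-wave offset.
So the condition for constructive reflection is 2 n t = m λ.
λ = 2 n t / m = 6351 / m nm.
m=8: 794 nm (IR); m=9: 706 nm (visible); m=10: 635 nm (visible); m=11: 577 nm (visible); m=12: 529 nm (visible); m=13: 489 nm (visible); m=14: 454 nm (visible); m=15: 423 nm (visible); m=16: 397 nm (visible); m=17: 374 nm (UV).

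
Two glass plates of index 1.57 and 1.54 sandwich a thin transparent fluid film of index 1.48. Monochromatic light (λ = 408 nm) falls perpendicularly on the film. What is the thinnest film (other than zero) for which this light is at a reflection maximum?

68.9 nm

Top surface (1.57 → 1.48): reflection off a lower-index medium gives no phase shift.
At the lower boundary (n = 1.48 to n = 1.54) the reflected ray undergoes a half-wave phase shift.
Net: one phase inversion between the two reflected rays.
With one net inversion, constructive interference in reflection requires 2 n t = (m + ½) λ.
Minimum at m = 0: t = λ / (4 n) = 408 / (4 × 1.48) = 68.9 nm.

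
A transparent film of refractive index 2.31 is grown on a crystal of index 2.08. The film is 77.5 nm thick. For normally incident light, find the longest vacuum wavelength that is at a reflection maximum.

Top surface (1.0 → 2.31): reflection off a higher-index medium gives a half-wave phase shift.
Bottom surface (2.31 → 2.08): reflection off a lower-index medium gives no phase shift.
Net: one phase inversion between the two reflected rays.
So the condition for constructive reflection is 2 n t = (m + ½) λ.
λ = 2 n t / (m + ½). The longest wavelength is m = 0: λ = 2 × 2.31 × 77.5 / 0.500 = 716 nm.

716 nm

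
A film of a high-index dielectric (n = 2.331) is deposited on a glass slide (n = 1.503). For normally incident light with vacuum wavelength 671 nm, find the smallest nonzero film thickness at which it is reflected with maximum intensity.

72.0 nm

At the upper boundary (n = 1.0 to n = 2.331) the reflected ray undergoes a half-wave phase shift.
At the lower boundary (n = 2.331 to n = 1.503) the reflected ray undergoes no phase shift.
Exactly one π shift → a net half-wave offset.
With one net inversion, constructive interference in reflection requires 2 n t = (m + ½) λ.
Minimum at m = 0: t = λ / (4 n) = 671 / (4 × 2.331) = 72.0 nm.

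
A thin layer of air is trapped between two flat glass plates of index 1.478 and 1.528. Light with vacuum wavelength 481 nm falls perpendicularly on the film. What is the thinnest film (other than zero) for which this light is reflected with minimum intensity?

241 nm

Ray reflecting at the top interface goes from n = 1.478 toward n = 1.0: no phase shift.
Ray reflecting at the bottom interface goes from n = 1.0 toward n = 1.528: a half-wave phase shift.
Net: one phase inversion between the two reflected rays.
So the condition for destructive reflection is 2 n t = m λ.
Minimum nonzero at m = 1: t = λ / (2 n) = 481 / (2 × 1.0) = 241 nm.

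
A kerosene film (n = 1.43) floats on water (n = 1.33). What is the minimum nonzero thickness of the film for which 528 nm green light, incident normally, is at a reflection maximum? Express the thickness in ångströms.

923 Å

At the upper boundary (n = 1.0 to n = 1.43) the reflected ray undergoes a half-wave phase shift.
Ray reflecting at the bottom interface goes from n = 1.43 toward n = 1.33: no phase shift.
Net: one phase inversion between the two reflected rays.
For maximum reflection here: 2 n t = (m + ½) λ.
Minimum at m = 0: t = λ / (4 n) = 528 / (4 × 1.43) = 92.3 nm.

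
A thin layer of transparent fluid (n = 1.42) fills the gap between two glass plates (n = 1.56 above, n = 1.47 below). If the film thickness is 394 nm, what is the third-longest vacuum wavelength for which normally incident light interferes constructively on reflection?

448 nm

Top surface (1.56 → 1.42): reflection off a lower-index medium gives no phase shift.
Bottom surface (1.42 → 1.47): reflection off a higher-index medium gives a half-wave phase shift.
The two reflections differ by half a wavelength.
With one net inversion, constructive interference in reflection requires 2 n t = (m + ½) λ.
λ = 2 n t / (m + ½). The third-longest wavelength is m = 2: λ = 2 × 1.42 × 394 / 2.50 = 448 nm.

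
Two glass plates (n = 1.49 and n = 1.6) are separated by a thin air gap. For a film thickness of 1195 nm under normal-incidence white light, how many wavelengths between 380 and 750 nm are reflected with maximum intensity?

3

At the upper boundary (n = 1.49 to n = 1.0) the reflected ray undergoes no phase shift.
Bottom surface (1.0 → 1.6): reflection off a higher-index medium gives a half-wave phase shift.
Exactly one π shift → a net half-wave offset.
With one net inversion, constructive interference in reflection requires 2 n t = (m + ½) λ.
λ = 2 n t / (m + ½) = 2390 / (m + ½) nm.
m=2: 956 nm (IR); m=3: 683 nm (visible); m=4: 531 nm (visible); m=5: 435 nm (visible); m=6: 368 nm (UV).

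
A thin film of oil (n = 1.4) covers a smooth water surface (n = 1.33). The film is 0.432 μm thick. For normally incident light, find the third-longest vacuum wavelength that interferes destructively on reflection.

Ray reflecting at the top interface goes from n = 1.0 toward n = 1.4: a half-wave phase shift.
Ray reflecting at the bottom interface goes from n = 1.4 toward n = 1.33: no phase shift.
Exactly one π shift → a net half-wave offset.
With one net inversion, destructive interference in reflection requires 2 n t = m λ.
λ = 2 n t / m. The third-longest wavelength is m = 3: λ = 2 × 1.4 × 432 / 3.00 = 403 nm.

403 nm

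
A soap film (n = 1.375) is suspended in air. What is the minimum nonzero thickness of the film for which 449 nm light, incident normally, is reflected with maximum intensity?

Top surface (1.0 → 1.375): reflection off a higher-index medium gives a half-wave phase shift.
Ray reflecting at the bottom interface goes from n = 1.375 toward n = 1.0: no phase shift.
Net: one phase inversion between the two reflected rays.
So the condition for constructive reflection is 2 n t = (m + ½) λ.
Minimum at m = 0: t = λ / (4 n) = 449 / (4 × 1.375) = 81.6 nm.

81.6 nm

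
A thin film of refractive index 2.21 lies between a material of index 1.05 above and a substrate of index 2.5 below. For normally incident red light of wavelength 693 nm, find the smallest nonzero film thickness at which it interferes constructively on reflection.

Ray reflecting at the top interface goes from n = 1.05 toward n = 2.21: a half-wave phase shift.
Ray reflecting at the bottom interface goes from n = 2.21 toward n = 2.5: a half-wave phase shift.
Zero or two π shifts → no net half-wave offset.
With no net inversion, constructive interference in reflection requires 2 n t = m λ.
Minimum nonzero at m = 1: t = λ / (2 n) = 693 / (2 × 2.21) = 157 nm.

157 nm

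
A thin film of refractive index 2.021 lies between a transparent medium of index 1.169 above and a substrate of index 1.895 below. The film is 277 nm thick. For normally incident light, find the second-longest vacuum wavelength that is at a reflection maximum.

At the upper boundary (n = 1.169 to n = 2.021) the reflected ray undergoes a half-wave phase shift.
Bottom surface (2.021 → 1.895): reflection off a lower-index medium gives no phase shift.
Net: one phase inversion between the two reflected rays.
For strong reflection here: 2 n t = (m + ½) λ.
λ = 2 n t / (m + ½). The second-longest wavelength is m = 1: λ = 2 × 2.021 × 277 / 1.50 = 746 nm.

746 nm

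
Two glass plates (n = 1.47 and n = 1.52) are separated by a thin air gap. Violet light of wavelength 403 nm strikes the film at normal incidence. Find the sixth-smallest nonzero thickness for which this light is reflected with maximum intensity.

Ray reflecting at the top interface goes from n = 1.47 toward n = 1.0: no phase shift.
Bottom surface (1.0 → 1.52): reflection off a higher-index medium gives a half-wave phase shift.
Exactly one π shift → a net half-wave offset.
With one net inversion, constructive interference in reflection requires 2 n t = (m + ½) λ.
The sixth-smallest nonzero thickness corresponds to m = 5: t = (m + ½) λ / (2 n) = 5.50 × 403 / (2 × 1.0) = 1108 nm.

1108 nm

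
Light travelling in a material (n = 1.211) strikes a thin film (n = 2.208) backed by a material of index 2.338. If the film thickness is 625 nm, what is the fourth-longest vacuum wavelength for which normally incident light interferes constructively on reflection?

Ray reflecting at the top interface goes from n = 1.211 toward n = 2.208: a half-wave phase shift.
At the lower boundary (n = 2.208 to n = 2.338) the reflected ray undergoes a half-wave phase shift.
The two reflections carry the same phase change, so no net offset.
So the condition for constructive reflection is 2 n t = m λ.
λ = 2 n t / m. The fourth-longest wavelength is m = 4: λ = 2 × 2.208 × 625 / 4.00 = 690 nm.

690 nm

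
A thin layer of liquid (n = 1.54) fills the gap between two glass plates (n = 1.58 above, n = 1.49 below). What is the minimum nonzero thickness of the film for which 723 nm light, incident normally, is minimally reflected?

Top surface (1.58 → 1.54): reflection off a lower-index medium gives no phase shift.
Bottom surface (1.54 → 1.49): reflection off a lower-index medium gives no phase shift.
The two reflections carry the same phase change, so no net offset.
With no net inversion, destructive interference in reflection requires 2 n t = (m + ½) λ.
Minimum at m = 0: t = λ / (4 n) = 723 / (4 × 1.54) = 117 nm.

117 nm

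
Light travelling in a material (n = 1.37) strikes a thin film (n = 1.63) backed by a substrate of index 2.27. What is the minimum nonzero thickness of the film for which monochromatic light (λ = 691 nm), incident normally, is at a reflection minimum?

Top surface (1.37 → 1.63): reflection off a higher-index medium gives a half-wave phase shift.
At the lower boundary (n = 1.63 to n = 2.27) the reflected ray undergoes a half-wave phase shift.
Zero or two π shifts → no net half-wave offset.
For weak reflection here: 2 n t = (m + ½) λ.
Minimum at m = 0: t = λ / (4 n) = 691 / (4 × 1.63) = 106 nm.

106 nm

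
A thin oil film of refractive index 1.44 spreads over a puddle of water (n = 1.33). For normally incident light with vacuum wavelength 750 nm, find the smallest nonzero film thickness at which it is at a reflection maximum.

130 nm

At the upper boundary (n = 1.0 to n = 1.44) the reflected ray undergoes a half-wave phase shift.
Ray reflecting at the bottom interface goes from n = 1.44 toward n = 1.33: no phase shift.
Exactly one π shift → a net half-wave offset.
So the condition for constructive reflection is 2 n t = (m + ½) λ.
Minimum at m = 0: t = λ / (4 n) = 750 / (4 × 1.44) = 130 nm.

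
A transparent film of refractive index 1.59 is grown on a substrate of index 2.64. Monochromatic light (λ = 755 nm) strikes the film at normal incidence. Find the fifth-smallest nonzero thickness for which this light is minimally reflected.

1068 nm

Top surface (1.0 → 1.59): reflection off a higher-index medium gives a half-wave phase shift.
Bottom surface (1.59 → 2.64): reflection off a higher-index medium gives a half-wave phase shift.
Zero or two π shifts → no net half-wave offset.
For weak reflection here: 2 n t = (m + ½) λ.
The fifth-smallest nonzero thickness corresponds to m = 4: t = (m + ½) λ / (2 n) = 4.50 × 755 / (2 × 1.59) = 1068 nm.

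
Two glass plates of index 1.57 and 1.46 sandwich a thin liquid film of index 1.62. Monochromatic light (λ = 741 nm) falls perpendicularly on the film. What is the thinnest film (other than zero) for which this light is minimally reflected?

At the upper boundary (n = 1.57 to n = 1.62) the reflected ray undergoes a half-wave phase shift.
Bottom surface (1.62 → 1.46): reflection off a lower-index medium gives no phase shift.
Net: one phase inversion between the two reflected rays.
For minimum reflection here: 2 n t = m λ.
Minimum nonzero at m = 1: t = λ / (2 n) = 741 / (2 × 1.62) = 229 nm.

229 nm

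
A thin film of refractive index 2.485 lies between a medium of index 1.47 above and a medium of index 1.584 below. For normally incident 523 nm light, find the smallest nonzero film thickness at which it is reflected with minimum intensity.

105 nm

Ray reflecting at the top interface goes from n = 1.47 toward n = 2.485: a half-wave phase shift.
At the lower boundary (n = 2.485 to n = 1.584) the reflected ray undergoes no phase shift.
Exactly one π shift → a net half-wave offset.
With one net inversion, destructive interference in reflection requires 2 n t = m λ.
Minimum nonzero at m = 1: t = λ / (2 n) = 523 / (2 × 2.485) = 105 nm.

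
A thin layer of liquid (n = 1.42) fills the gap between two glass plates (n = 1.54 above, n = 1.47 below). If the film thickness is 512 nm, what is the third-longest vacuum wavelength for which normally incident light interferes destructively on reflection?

Ray reflecting at the top interface goes from n = 1.54 toward n = 1.42: no phase shift.
Ray reflecting at the bottom interface goes from n = 1.42 toward n = 1.47: a half-wave phase shift.
The two reflections differ by half a wavelength.
For dark reflection here: 2 n t = m λ.
λ = 2 n t / m. The third-longest wavelength is m = 3: λ = 2 × 1.42 × 512 / 3.00 = 485 nm.

485 nm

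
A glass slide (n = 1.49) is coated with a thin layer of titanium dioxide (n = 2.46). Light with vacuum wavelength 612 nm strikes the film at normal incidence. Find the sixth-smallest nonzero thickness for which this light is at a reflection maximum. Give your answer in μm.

Ray reflecting at the top interface goes from n = 1.0 toward n = 2.46: a half-wave phase shift.
Ray reflecting at the bottom interface goes from n = 2.46 toward n = 1.49: no phase shift.
Exactly one π shift → a net half-wave offset.
So the condition for constructive reflection is 2 n t = (m + ½) λ.
The sixth-smallest nonzero thickness corresponds to m = 5: t = (m + ½) λ / (2 n) = 5.50 × 612 / (2 × 2.46) = 684 nm.

0.684 μm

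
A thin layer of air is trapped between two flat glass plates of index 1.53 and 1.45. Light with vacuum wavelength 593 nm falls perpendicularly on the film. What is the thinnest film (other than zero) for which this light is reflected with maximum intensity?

At the upper boundary (n = 1.53 to n = 1.0) the reflected ray undergoes no phase shift.
Bottom surface (1.0 → 1.45): reflection off a higher-index medium gives a half-wave phase shift.
Exactly one π shift → a net half-wave offset.
With one net inversion, constructive interference in reflection requires 2 n t = (m + ½) λ.
Minimum at m = 0: t = λ / (4 n) = 593 / (4 × 1.0) = 148 nm.

148 nm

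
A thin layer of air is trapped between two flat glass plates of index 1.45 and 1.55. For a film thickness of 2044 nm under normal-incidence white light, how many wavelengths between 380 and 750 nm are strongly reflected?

6

Top surface (1.45 → 1.0): reflection off a lower-index medium gives no phase shift.
Bottom surface (1.0 → 1.55): reflection off a higher-index medium gives a half-wave phase shift.
Exactly one π shift → a net half-wave offset.
With one net inversion, constructive interference in reflection requires 2 n t = (m + ½) λ.
λ = 2 n t / (m + ½) = 4088 / (m + ½) nm.
m=4: 908 nm (IR); m=5: 743 nm (visible); m=6: 629 nm (visible); m=7: 545 nm (visible); m=8: 481 nm (visible); m=9: 430 nm (visible); m=10: 389 nm (visible); m=11: 355 nm (UV).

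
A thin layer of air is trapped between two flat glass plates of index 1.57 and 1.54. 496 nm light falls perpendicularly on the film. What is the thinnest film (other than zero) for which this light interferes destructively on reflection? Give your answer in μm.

Top surface (1.57 → 1.0): reflection off a lower-index medium gives no phase shift.
At the lower boundary (n = 1.0 to n = 1.54) the reflected ray undergoes a half-wave phase shift.
Net: one phase inversion between the two reflected rays.
So the condition for destructive reflection is 2 n t = m λ.
Minimum nonzero at m = 1: t = λ / (2 n) = 496 / (2 × 1.0) = 248 nm.

0.248 μm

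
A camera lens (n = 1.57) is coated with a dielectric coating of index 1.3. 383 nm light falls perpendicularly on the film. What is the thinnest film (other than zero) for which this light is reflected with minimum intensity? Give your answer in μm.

0.0737 μm

Top surface (1.0 → 1.3): reflection off a higher-index medium gives a half-wave phase shift.
At the lower boundary (n = 1.3 to n = 1.57) the reflected ray undergoes a half-wave phase shift.
Net: no relative phase inversion (both shifts match).
With no net inversion, destructive interference in reflection requires 2 n t = (m + ½) λ.
Minimum at m = 0: t = λ / (4 n) = 383 / (4 × 1.3) = 73.7 nm.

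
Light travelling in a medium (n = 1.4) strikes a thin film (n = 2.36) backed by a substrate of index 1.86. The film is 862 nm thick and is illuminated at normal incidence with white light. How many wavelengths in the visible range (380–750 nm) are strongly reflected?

Ray reflecting at the top interface goes from n = 1.4 toward n = 2.36: a half-wave phase shift.
At the lower boundary (n = 2.36 to n = 1.86) the reflected ray undergoes no phase shift.
Net: one phase inversion between the two reflected rays.
So the condition for constructive reflection is 2 n t = (m + ½) λ.
λ = 2 n t / (m + ½) = 4069 / (m + ½) nm.
m=4: 904 nm (IR); m=5: 740 nm (visible); m=6: 626 nm (visible); m=7: 542 nm (visible); m=8: 479 nm (visible); m=9: 428 nm (visible); m=10: 387 nm (visible); m=11: 354 nm (UV).

6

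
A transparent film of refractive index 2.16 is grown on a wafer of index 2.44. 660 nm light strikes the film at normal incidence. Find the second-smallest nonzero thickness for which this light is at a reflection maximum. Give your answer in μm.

At the upper boundary (n = 1.0 to n = 2.16) the reflected ray undergoes a half-wave phase shift.
Bottom surface (2.16 → 2.44): reflection off a higher-index medium gives a half-wave phase shift.
Net: no relative phase inversion (both shifts match).
With no net inversion, constructive interference in reflection requires 2 n t = m λ.
The second-smallest nonzero thickness corresponds to m = 2: t = m λ / (2 n) = 2.00 × 660 / (2 × 2.16) = 306 nm.

0.306 μm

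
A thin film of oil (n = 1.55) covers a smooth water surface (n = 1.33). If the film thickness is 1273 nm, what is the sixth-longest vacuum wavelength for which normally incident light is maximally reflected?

718 nm

At the upper boundary (n = 1.0 to n = 1.55) the reflected ray undergoes a half-wave phase shift.
Ray reflecting at the bottom interface goes from n = 1.55 toward n = 1.33: no phase shift.
Net: one phase inversion between the two reflected rays.
For strong reflection here: 2 n t = (m + ½) λ.
λ = 2 n t / (m + ½). The sixth-longest wavelength is m = 5: λ = 2 × 1.55 × 1273 / 5.50 = 718 nm.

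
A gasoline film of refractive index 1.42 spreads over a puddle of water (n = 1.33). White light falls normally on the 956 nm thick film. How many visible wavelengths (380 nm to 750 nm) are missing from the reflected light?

At the upper boundary (n = 1.0 to n = 1.42) the reflected ray undergoes a half-wave phase shift.
Ray reflecting at the bottom interface goes from n = 1.42 toward n = 1.33: no phase shift.
Net: one phase inversion between the two reflected rays.
For minimum reflection here: 2 n t = m λ.
λ = 2 n t / m = 2715 / m nm.
m=3: 905 nm (IR); m=4: 679 nm (visible); m=5: 543 nm (visible); m=6: 453 nm (visible); m=7: 388 nm (visible); m=8: 339 nm (UV).

4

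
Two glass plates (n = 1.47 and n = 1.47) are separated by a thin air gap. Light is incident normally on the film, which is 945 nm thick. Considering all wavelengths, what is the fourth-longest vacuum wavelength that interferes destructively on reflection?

At the upper boundary (n = 1.47 to n = 1.0) the reflected ray undergoes no phase shift.
Bottom surface (1.0 → 1.47): reflection off a higher-index medium gives a half-wave phase shift.
Exactly one π shift → a net half-wave offset.
So the condition for destructive reflection is 2 n t = m λ.
λ = 2 n t / m. The fourth-longest wavelength is m = 4: λ = 2 × 1.0 × 945 / 4.00 = 473 nm.

473 nm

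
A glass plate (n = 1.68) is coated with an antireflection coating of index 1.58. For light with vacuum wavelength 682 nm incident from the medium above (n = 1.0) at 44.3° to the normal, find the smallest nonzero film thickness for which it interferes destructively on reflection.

120 nm

Ray reflecting at the top interface goes from n = 1.0 toward n = 1.58: a half-wave phase shift.
Ray reflecting at the bottom interface goes from n = 1.58 toward n = 1.68: a half-wave phase shift.
Zero or two π shifts → no net half-wave offset.
So the condition for destructive reflection is 2 n t cos θ_r = (m + ½) λ.
Snell's law: 1.0 sin 44.3° = 1.58 sin θ_r → sin θ_r = 0.442, cos θ_r = 0.897.
Minimum at m = 0: t = λ / (4 n cos θ_r) = 682 / (4 × 1.58 × 0.897) = 120 nm.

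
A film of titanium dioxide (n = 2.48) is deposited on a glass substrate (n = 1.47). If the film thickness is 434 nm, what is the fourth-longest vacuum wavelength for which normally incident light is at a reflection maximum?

615 nm

Top surface (1.0 → 2.48): reflection off a higher-index medium gives a half-wave phase shift.
Bottom surface (2.48 → 1.47): reflection off a lower-index medium gives no phase shift.
Exactly one π shift → a net half-wave offset.
For bright reflection here: 2 n t = (m + ½) λ.
λ = 2 n t / (m + ½). The fourth-longest wavelength is m = 3: λ = 2 × 2.48 × 434 / 3.50 = 615 nm.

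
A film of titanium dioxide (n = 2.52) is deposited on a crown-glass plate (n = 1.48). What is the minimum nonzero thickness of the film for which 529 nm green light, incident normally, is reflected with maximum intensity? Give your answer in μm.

At the upper boundary (n = 1.0 to n = 2.52) the reflected ray undergoes a half-wave phase shift.
Bottom surface (2.52 → 1.48): reflection off a lower-index medium gives no phase shift.
Exactly one π shift → a net half-wave offset.
For bright reflection here: 2 n t = (m + ½) λ.
Minimum at m = 0: t = λ / (4 n) = 529 / (4 × 2.52) = 52.5 nm.

0.0525 μm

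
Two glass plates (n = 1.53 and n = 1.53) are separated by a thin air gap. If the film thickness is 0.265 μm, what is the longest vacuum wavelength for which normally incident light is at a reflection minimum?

530 nm

Top surface (1.53 → 1.0): reflection off a lower-index medium gives no phase shift.
At the lower boundary (n = 1.0 to n = 1.53) the reflected ray undergoes a half-wave phase shift.
The two reflections differ by half a wavelength.
So the condition for destructive reflection is 2 n t = m λ.
λ = 2 n t / m. The longest wavelength is m = 1: λ = 2 × 1.0 × 265 / 1.00 = 530 nm.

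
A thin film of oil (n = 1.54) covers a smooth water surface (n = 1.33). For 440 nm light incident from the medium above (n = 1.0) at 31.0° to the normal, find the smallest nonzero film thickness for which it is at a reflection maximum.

75.8 nm

Ray reflecting at the top interface goes from n = 1.0 toward n = 1.54: a half-wave phase shift.
Bottom surface (1.54 → 1.33): reflection off a lower-index medium gives no phase shift.
Exactly one π shift → a net half-wave offset.
With one net inversion, constructive interference in reflection requires 2 n t cos θ_r = (m + ½) λ.
Snell's law: 1.0 sin 31.0° = 1.54 sin θ_r → sin θ_r = 0.334, cos θ_r = 0.942.
Minimum at m = 0: t = λ / (4 n cos θ_r) = 440 / (4 × 1.54 × 0.942) = 75.8 nm.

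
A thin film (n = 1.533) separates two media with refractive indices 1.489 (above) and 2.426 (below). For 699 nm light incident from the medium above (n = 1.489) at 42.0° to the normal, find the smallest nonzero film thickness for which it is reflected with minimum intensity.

Ray reflecting at the top interface goes from n = 1.489 toward n = 1.533: a half-wave phase shift.
Bottom surface (1.533 → 2.426): reflection off a higher-index medium gives a half-wave phase shift.
Net: no relative phase inversion (both shifts match).
With no net inversion, destructive interference in reflection requires 2 n t cos θ_r = (m + ½) λ.
Snell's law: 1.489 sin 42.0° = 1.533 sin θ_r → sin θ_r = 0.650, cos θ_r = 0.760.
Minimum at m = 0: t = λ / (4 n cos θ_r) = 699 / (4 × 1.533 × 0.760) = 150 nm.

150 nm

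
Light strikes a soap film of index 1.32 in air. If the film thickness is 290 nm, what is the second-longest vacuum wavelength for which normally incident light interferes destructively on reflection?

383 nm

Ray reflecting at the top interface goes from n = 1.0 toward n = 1.32: a half-wave phase shift.
Ray reflecting at the bottom interface goes from n = 1.32 toward n = 1.0: no phase shift.
Net: one phase inversion between the two reflected rays.
With one net inversion, destructive interference in reflection requires 2 n t = m λ.
λ = 2 n t / m. The second-longest wavelength is m = 2: λ = 2 × 1.32 × 290 / 2.00 = 383 nm.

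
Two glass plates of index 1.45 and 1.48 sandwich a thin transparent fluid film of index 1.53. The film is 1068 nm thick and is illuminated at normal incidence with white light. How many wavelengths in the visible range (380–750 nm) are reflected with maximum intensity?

At the upper boundary (n = 1.45 to n = 1.53) the reflected ray undergoes a half-wave phase shift.
Bottom surface (1.53 → 1.48): reflection off a lower-index medium gives no phase shift.
Net: one phase inversion between the two reflected rays.
For strong reflection here: 2 n t = (m + ½) λ.
λ = 2 n t / (m + ½) = 3268 / (m + ½) nm.
m=3: 934 nm (IR); m=4: 726 nm (visible); m=5: 594 nm (visible); m=6: 503 nm (visible); m=7: 436 nm (visible); m=8: 384 nm (visible); m=9: 344 nm (UV).

5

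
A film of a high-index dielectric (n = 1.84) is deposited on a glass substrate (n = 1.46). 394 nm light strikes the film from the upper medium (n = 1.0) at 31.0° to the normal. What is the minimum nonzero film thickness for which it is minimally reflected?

112 nm

At the upper boundary (n = 1.0 to n = 1.84) the reflected ray undergoes a half-wave phase shift.
At the lower boundary (n = 1.84 to n = 1.46) the reflected ray undergoes no phase shift.
The two reflections differ by half a wavelength.
For dark reflection here: 2 n t cos θ_r = m λ.
Snell's law: 1.0 sin 31.0° = 1.84 sin θ_r → sin θ_r = 0.280, cos θ_r = 0.960.
Minimum nonzero at m = 1: t = λ / (2 n cos θ_r) = 394 / (2 × 1.84 × 0.960) = 112 nm.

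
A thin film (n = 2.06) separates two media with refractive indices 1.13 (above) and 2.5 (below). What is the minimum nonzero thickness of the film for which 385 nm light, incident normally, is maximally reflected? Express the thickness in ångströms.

934 Å

Ray reflecting at the top interface goes from n = 1.13 toward n = 2.06: a half-wave phase shift.
At the lower boundary (n = 2.06 to n = 2.5) the reflected ray undergoes a half-wave phase shift.
Net: no relative phase inversion (both shifts match).
For bright reflection here: 2 n t = m λ.
Minimum nonzero at m = 1: t = λ / (2 n) = 385 / (2 × 2.06) = 93.4 nm.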